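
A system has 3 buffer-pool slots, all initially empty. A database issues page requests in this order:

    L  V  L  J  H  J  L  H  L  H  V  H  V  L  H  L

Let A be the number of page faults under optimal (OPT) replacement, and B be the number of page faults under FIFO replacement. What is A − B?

-1

Under OPT: F F . F F . . . . . F . . . . . → 5 faults.
Under FIFO: F F . F F . F . . . F . . . . . → 6 faults.
A − B = 5 − 6 = -1.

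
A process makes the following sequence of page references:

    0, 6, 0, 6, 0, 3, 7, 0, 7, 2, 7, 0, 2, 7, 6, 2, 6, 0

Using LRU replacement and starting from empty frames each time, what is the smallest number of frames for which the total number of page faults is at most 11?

f=1: 18 faults
f=2: 12 faults
f=3: 7 faults
f=4: 6 faults
f=5: 5 faults
Smallest f with faults ≤ 11 is 3.

3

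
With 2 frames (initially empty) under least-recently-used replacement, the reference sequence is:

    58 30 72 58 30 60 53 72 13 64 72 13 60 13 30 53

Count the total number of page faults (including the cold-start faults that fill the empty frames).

15

58 → fault, frames [58]
30 → fault, frames [58, 30]
72 → fault, evict 58, frames [30, 72]
58 → fault, evict 30, frames [72, 58]
30 → fault, evict 72, frames [58, 30]
60 → fault, evict 58, frames [30, 60]
53 → fault, evict 30, frames [60, 53]
72 → fault, evict 60, frames [53, 72]
13 → fault, evict 53, frames [72, 13]
64 → fault, evict 72, frames [13, 64]
72 → fault, evict 13, frames [64, 72]
13 → fault, evict 64, frames [72, 13]
60 → fault, evict 72, frames [13, 60]
13 → hit
30 → fault, evict 60, frames [13, 30]
53 → fault, evict 13, frames [30, 53]
Page faults: 15.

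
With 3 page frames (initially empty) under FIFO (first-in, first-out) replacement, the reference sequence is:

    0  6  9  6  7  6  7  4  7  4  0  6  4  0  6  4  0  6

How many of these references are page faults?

0: miss, frames (0)
6: miss, frames (0 6)
9: miss, frames (0 6 9)
6: hit
7: miss, evict 0, frames (6 9 7)
6: hit
7: hit
4: miss, evict 6, frames (9 7 4)
7: hit
4: hit
0: miss, evict 9, frames (7 4 0)
6: miss, evict 7, frames (4 0 6)
4: hit
0: hit
6: hit
4: hit
0: hit
6: hit
Page faults: 7.

7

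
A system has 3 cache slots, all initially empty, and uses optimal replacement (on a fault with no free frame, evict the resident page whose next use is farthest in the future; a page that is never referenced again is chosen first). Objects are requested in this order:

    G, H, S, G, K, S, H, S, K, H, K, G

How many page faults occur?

G: miss, frames {G}
H: miss, frames {G,H}
S: miss, frames {G,H,S}
G: hit
K: miss, evict G, frames {H,S,K}
S: hit
H: hit
S: hit
K: hit
H: hit
K: hit
G: miss, evict K, frames {H,S,G}
Page faults: 5.

5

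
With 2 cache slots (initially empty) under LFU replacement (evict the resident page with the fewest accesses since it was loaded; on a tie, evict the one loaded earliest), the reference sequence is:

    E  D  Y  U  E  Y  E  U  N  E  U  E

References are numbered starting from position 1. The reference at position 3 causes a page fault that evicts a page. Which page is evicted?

E

pos 1: E -> fault, frames (E)
pos 2: D -> fault, frames (E D)
pos 3: Y -> fault, evict E, frames (D Y)
At position 3, page E is evicted.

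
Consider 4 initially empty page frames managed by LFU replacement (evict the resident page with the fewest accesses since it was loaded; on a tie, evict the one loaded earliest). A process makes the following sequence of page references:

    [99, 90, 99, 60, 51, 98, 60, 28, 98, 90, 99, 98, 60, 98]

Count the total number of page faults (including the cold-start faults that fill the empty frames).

99 -> miss, frames (99)
90 -> miss, frames (99 90)
99 -> hit
60 -> miss, frames (99 90 60)
51 -> miss, frames (99 90 60 51)
98 -> miss, evict 90, frames (99 60 51 98)
60 -> hit
28 -> miss, evict 51, frames (99 60 98 28)
98 -> hit
90 -> miss, evict 28, frames (99 60 98 90)
99 -> hit
98 -> hit
60 -> hit
98 -> hit
Page faults: 7.

7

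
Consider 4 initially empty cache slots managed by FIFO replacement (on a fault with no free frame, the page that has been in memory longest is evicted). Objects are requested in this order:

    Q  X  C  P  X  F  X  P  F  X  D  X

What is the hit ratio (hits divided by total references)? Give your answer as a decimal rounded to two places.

Q -> fault, frames {Q}
X -> fault, frames {Q,X}
C -> fault, frames {Q,X,C}
P -> fault, frames {Q,X,C,P}
X -> hit
F -> fault, evict Q, frames {X,C,P,F}
X -> hit
P -> hit
F -> hit
X -> hit
D -> fault, evict X, frames {C,P,F,D}
X -> fault, evict C, frames {P,F,D,X}
Hits: 5 of 12 references → 5/12 = 0.4167.

0.42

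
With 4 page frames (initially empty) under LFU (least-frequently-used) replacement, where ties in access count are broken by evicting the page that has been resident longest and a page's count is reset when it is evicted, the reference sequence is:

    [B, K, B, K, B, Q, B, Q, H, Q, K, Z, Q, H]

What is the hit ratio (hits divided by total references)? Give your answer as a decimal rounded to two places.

0.57

B: fault, frames {B}
K: fault, frames {B,K}
B: hit
K: hit
B: hit
Q: fault, frames {B,K,Q}
B: hit
Q: hit
H: fault, frames {B,K,Q,H}
Q: hit
K: hit
Z: fault, evict H, frames {B,K,Q,Z}
Q: hit
H: fault, evict Z, frames {B,K,Q,H}
Hits: 8 of 14 references → 8/14 = 0.5714.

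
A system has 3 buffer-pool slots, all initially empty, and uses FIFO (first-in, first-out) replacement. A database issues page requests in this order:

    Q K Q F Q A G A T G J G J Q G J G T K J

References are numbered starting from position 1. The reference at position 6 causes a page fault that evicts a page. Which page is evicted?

Q

pos 1: Q: fault, frames {Q}
pos 2: K: fault, frames {Q,K}
pos 3: Q: hit
pos 4: F: fault, frames {Q,K,F}
pos 5: Q: hit
pos 6: A: fault, evict Q, frames {K,F,A}
At position 6, page Q is evicted.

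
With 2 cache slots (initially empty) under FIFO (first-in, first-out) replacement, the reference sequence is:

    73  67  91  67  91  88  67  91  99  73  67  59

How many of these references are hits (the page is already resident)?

73 → miss, frames (73)
67 → miss, frames (73 67)
91 → miss, evict 73, frames (67 91)
67 → hit
91 → hit
88 → miss, evict 67, frames (91 88)
67 → miss, evict 91, frames (88 67)
91 → miss, evict 88, frames (67 91)
99 → miss, evict 67, frames (91 99)
73 → miss, evict 91, frames (99 73)
67 → miss, evict 99, frames (73 67)
59 → miss, evict 73, frames (67 59)
Hits: 2.

2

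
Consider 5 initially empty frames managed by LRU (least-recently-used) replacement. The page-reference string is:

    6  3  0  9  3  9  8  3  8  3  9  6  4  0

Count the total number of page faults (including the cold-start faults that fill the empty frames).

7

6 → miss, frames [6]
3 → miss, frames [6, 3]
0 → miss, frames [6, 3, 0]
9 → miss, frames [6, 3, 0, 9]
3 → hit
9 → hit
8 → miss, frames [6, 0, 3, 9, 8]
3 → hit
8 → hit
3 → hit
9 → hit
6 → hit
4 → miss, evict 0, frames [8, 3, 9, 6, 4]
0 → miss, evict 8, frames [3, 9, 6, 4, 0]
Page faults: 7.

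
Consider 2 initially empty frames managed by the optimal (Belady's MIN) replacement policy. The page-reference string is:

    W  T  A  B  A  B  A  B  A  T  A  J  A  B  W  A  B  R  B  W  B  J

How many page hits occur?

10

W -> fault, frames (W)
T -> fault, frames (W T)
A -> fault, evict W, frames (T A)
B -> fault, evict T, frames (A B)
A -> hit
B -> hit
A -> hit
B -> hit
A -> hit
T -> fault, evict B, frames (A T)
A -> hit
J -> fault, evict T, frames (A J)
A -> hit
B -> fault, evict J, frames (A B)
W -> fault, evict B, frames (A W)
A -> hit
B -> fault, evict A, frames (W B)
R -> fault, evict W, frames (B R)
B -> hit
W -> fault, evict R, frames (B W)
B -> hit
J -> fault, evict W, frames (B J)
Hits: 10.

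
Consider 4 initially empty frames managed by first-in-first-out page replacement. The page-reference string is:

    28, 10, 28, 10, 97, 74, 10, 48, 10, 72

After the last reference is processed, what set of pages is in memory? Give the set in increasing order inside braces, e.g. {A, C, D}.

28 → fault, frames (28)
10 → fault, frames (28 10)
28 → hit
10 → hit
97 → fault, frames (28 10 97)
74 → fault, frames (28 10 97 74)
10 → hit
48 → fault, evict 28, frames (10 97 74 48)
10 → hit
72 → fault, evict 10, frames (97 74 48 72)

{48, 72, 74, 97}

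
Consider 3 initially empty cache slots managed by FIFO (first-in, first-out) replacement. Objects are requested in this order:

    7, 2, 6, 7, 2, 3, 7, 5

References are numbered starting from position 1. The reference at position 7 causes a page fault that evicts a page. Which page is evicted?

pos 1: 7: miss, frames (7)
pos 2: 2: miss, frames (7 2)
pos 3: 6: miss, frames (7 2 6)
pos 4: 7: hit
pos 5: 2: hit
pos 6: 3: miss, evict 7, frames (2 6 3)
pos 7: 7: miss, evict 2, frames (6 3 7)
At position 7, page 2 is evicted.

2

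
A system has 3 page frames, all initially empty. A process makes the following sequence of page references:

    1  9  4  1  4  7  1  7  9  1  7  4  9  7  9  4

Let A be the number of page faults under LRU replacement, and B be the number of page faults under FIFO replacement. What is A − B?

-1

Under LRU: F F F . . F . . F . . F F . . . → 7 faults.
Under FIFO: F F F . . F F . F . . F . F . . → 8 faults.
A − B = 7 − 8 = -1.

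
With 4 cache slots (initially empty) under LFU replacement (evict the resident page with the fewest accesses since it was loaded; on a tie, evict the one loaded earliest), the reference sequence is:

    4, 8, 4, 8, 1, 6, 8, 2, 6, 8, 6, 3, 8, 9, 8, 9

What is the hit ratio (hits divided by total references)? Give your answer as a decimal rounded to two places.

4: miss, frames {4}
8: miss, frames {4,8}
4: hit
8: hit
1: miss, frames {4,8,1}
6: miss, frames {4,8,1,6}
8: hit
2: miss, evict 1, frames {4,8,6,2}
6: hit
8: hit
6: hit
3: miss, evict 2, frames {4,8,6,3}
8: hit
9: miss, evict 3, frames {4,8,6,9}
8: hit
9: hit
Hits: 9 of 16 references → 9/16 = 0.5625.

0.56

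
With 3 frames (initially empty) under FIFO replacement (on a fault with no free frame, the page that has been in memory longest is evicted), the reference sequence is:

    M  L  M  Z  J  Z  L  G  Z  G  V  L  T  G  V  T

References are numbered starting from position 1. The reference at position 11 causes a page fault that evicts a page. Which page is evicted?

pos 1: M → miss, frames (M)
pos 2: L → miss, frames (M L)
pos 3: M → hit
pos 4: Z → miss, frames (M L Z)
pos 5: J → miss, evict M, frames (L Z J)
pos 6: Z → hit
pos 7: L → hit
pos 8: G → miss, evict L, frames (Z J G)
pos 9: Z → hit
pos 10: G → hit
pos 11: V → miss, evict Z, frames (J G V)
At position 11, page Z is evicted.

Z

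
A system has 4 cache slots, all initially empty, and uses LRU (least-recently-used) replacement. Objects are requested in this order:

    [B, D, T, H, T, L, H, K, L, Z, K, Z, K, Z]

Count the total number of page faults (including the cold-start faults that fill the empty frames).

7

B -> fault, frames (B)
D -> fault, frames (B D)
T -> fault, frames (B D T)
H -> fault, frames (B D T H)
T -> hit
L -> fault, evict B, frames (D H T L)
H -> hit
K -> fault, evict D, frames (T L H K)
L -> hit
Z -> fault, evict T, frames (H K L Z)
K -> hit
Z -> hit
K -> hit
Z -> hit
Page faults: 7.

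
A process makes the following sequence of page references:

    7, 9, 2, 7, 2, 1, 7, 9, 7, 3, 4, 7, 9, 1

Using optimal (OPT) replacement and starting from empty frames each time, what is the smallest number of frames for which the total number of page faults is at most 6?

f=1: 14 faults
f=2: 9 faults
f=3: 7 faults
f=4: 6 faults
f=5: 6 faults
f=6: 6 faults
Smallest f with faults ≤ 6 is 4.

4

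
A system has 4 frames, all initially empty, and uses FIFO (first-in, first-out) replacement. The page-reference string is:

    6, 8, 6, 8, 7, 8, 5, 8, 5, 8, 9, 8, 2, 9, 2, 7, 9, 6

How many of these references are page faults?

6 -> miss, frames (6)
8 -> miss, frames (6 8)
6 -> hit
8 -> hit
7 -> miss, frames (6 8 7)
8 -> hit
5 -> miss, frames (6 8 7 5)
8 -> hit
5 -> hit
8 -> hit
9 -> miss, evict 6, frames (8 7 5 9)
8 -> hit
2 -> miss, evict 8, frames (7 5 9 2)
9 -> hit
2 -> hit
7 -> hit
9 -> hit
6 -> miss, evict 7, frames (5 9 2 6)
Page faults: 7.

7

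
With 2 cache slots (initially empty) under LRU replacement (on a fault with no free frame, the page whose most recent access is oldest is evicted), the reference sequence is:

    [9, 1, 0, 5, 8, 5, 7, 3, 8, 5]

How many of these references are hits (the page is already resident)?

9 -> miss, frames {9}
1 -> miss, frames {9,1}
0 -> miss, evict 9, frames {1,0}
5 -> miss, evict 1, frames {0,5}
8 -> miss, evict 0, frames {5,8}
5 -> hit
7 -> miss, evict 8, frames {5,7}
3 -> miss, evict 5, frames {7,3}
8 -> miss, evict 7, frames {3,8}
5 -> miss, evict 3, frames {8,5}
Hits: 1.

1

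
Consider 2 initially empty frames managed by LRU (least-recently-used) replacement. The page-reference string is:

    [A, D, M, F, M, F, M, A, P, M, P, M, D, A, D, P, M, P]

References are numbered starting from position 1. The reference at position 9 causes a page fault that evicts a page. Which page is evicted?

M

pos 1: A -> miss, frames {A}
pos 2: D -> miss, frames {A,D}
pos 3: M -> miss, evict A, frames {D,M}
pos 4: F -> miss, evict D, frames {M,F}
pos 5: M -> hit
pos 6: F -> hit
pos 7: M -> hit
pos 8: A -> miss, evict F, frames {M,A}
pos 9: P -> miss, evict M, frames {A,P}
At position 9, page M is evicted.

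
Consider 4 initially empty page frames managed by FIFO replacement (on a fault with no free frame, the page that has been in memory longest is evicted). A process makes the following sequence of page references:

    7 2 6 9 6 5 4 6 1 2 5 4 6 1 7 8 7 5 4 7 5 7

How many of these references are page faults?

13

7: miss, frames {7}
2: miss, frames {7,2}
6: miss, frames {7,2,6}
9: miss, frames {7,2,6,9}
6: hit
5: miss, evict 7, frames {2,6,9,5}
4: miss, evict 2, frames {6,9,5,4}
6: hit
1: miss, evict 6, frames {9,5,4,1}
2: miss, evict 9, frames {5,4,1,2}
5: hit
4: hit
6: miss, evict 5, frames {4,1,2,6}
1: hit
7: miss, evict 4, frames {1,2,6,7}
8: miss, evict 1, frames {2,6,7,8}
7: hit
5: miss, evict 2, frames {6,7,8,5}
4: miss, evict 6, frames {7,8,5,4}
7: hit
5: hit
7: hit
Page faults: 13.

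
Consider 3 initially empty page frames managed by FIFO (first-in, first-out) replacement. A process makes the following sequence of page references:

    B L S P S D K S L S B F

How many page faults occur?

10

B → fault, frames [B]
L → fault, frames [B, L]
S → fault, frames [B, L, S]
P → fault, evict B, frames [L, S, P]
S → hit
D → fault, evict L, frames [S, P, D]
K → fault, evict S, frames [P, D, K]
S → fault, evict P, frames [D, K, S]
L → fault, evict D, frames [K, S, L]
S → hit
B → fault, evict K, frames [S, L, B]
F → fault, evict S, frames [L, B, F]
Page faults: 10.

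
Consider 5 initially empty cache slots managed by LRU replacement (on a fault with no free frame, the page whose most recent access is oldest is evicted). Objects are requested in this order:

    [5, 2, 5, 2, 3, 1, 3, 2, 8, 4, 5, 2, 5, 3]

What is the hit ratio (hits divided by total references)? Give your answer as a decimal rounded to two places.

0.50

5: fault, frames {5}
2: fault, frames {5,2}
5: hit
2: hit
3: fault, frames {5,2,3}
1: fault, frames {5,2,3,1}
3: hit
2: hit
8: fault, frames {5,1,3,2,8}
4: fault, evict 5, frames {1,3,2,8,4}
5: fault, evict 1, frames {3,2,8,4,5}
2: hit
5: hit
3: hit
Hits: 7 of 14 references → 7/14 = 0.5000.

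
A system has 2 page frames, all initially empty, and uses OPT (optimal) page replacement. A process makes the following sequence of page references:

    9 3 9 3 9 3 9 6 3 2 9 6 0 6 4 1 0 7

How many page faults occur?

9 -> fault, frames [9]
3 -> fault, frames [9, 3]
9 -> hit
3 -> hit
9 -> hit
3 -> hit
9 -> hit
6 -> fault, evict 9, frames [3, 6]
3 -> hit
2 -> fault, evict 3, frames [6, 2]
9 -> fault, evict 2, frames [6, 9]
6 -> hit
0 -> fault, evict 9, frames [6, 0]
6 -> hit
4 -> fault, evict 6, frames [0, 4]
1 -> fault, evict 4, frames [0, 1]
0 -> hit
7 -> fault, evict 1, frames [0, 7]
Page faults: 9.

9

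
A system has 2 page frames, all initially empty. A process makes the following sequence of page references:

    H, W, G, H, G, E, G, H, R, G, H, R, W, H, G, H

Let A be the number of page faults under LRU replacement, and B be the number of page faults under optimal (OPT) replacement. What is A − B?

4

Under LRU: F F F F . F . F F F F F F F F . → 13 faults.
Under OPT: F F F . . F . F F . F . F . F . → 9 faults.
A − B = 13 − 9 = 4.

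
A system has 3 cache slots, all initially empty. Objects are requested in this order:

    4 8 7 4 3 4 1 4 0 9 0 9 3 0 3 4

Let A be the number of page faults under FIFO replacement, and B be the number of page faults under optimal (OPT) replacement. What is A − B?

Under FIFO: F F F . F F F . F F . . F . . F → 10 faults.
Under OPT: F F F . F . F . F F . . . . . F → 8 faults.
A − B = 10 − 8 = 2.

2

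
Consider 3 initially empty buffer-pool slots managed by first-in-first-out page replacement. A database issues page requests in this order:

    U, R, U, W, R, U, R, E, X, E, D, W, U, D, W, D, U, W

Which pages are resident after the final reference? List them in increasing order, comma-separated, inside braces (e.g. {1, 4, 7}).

U -> fault, frames (U)
R -> fault, frames (U R)
U -> hit
W -> fault, frames (U R W)
R -> hit
U -> hit
R -> hit
E -> fault, evict U, frames (R W E)
X -> fault, evict R, frames (W E X)
E -> hit
D -> fault, evict W, frames (E X D)
W -> fault, evict E, frames (X D W)
U -> fault, evict X, frames (D W U)
D -> hit
W -> hit
D -> hit
U -> hit
W -> hit

{D, U, W}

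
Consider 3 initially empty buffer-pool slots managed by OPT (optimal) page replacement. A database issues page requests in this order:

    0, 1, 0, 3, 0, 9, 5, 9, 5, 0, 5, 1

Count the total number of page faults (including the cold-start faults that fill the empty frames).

0: fault, frames [0]
1: fault, frames [0, 1]
0: hit
3: fault, frames [0, 1, 3]
0: hit
9: fault, evict 3, frames [0, 1, 9]
5: fault, evict 1, frames [0, 9, 5]
9: hit
5: hit
0: hit
5: hit
1: fault, evict 5, frames [0, 9, 1]
Page faults: 6.

6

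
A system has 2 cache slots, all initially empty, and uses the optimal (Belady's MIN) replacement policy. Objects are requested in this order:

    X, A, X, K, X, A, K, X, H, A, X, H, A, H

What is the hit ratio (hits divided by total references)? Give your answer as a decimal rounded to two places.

X -> miss, frames (X)
A -> miss, frames (X A)
X -> hit
K -> miss, evict A, frames (X K)
X -> hit
A -> miss, evict X, frames (K A)
K -> hit
X -> miss, evict K, frames (A X)
H -> miss, evict X, frames (A H)
A -> hit
X -> miss, evict A, frames (H X)
H -> hit
A -> miss, evict X, frames (H A)
H -> hit
Hits: 6 of 14 references → 6/14 = 0.4286.

0.43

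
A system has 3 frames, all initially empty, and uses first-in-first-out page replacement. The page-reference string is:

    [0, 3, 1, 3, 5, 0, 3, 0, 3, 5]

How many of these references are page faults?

0 -> fault, frames [0]
3 -> fault, frames [0, 3]
1 -> fault, frames [0, 3, 1]
3 -> hit
5 -> fault, evict 0, frames [3, 1, 5]
0 -> fault, evict 3, frames [1, 5, 0]
3 -> fault, evict 1, frames [5, 0, 3]
0 -> hit
3 -> hit
5 -> hit
Page faults: 6.

6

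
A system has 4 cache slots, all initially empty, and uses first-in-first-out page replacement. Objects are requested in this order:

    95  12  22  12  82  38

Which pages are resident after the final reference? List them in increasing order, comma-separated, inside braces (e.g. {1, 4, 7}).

{12, 22, 38, 82}

95: fault, frames (95)
12: fault, frames (95 12)
22: fault, frames (95 12 22)
12: hit
82: fault, frames (95 12 22 82)
38: fault, evict 95, frames (12 22 82 38)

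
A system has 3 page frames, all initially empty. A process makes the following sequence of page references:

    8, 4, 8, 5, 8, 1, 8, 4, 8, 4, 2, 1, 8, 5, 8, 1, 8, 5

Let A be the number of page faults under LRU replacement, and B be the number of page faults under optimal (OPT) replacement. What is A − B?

3

Under LRU: F F . F . F . F . . F F F F . . . . → 9 faults.
Under OPT: F F . F . F . . . . F . . F . . . . → 6 faults.
A − B = 9 − 6 = 3.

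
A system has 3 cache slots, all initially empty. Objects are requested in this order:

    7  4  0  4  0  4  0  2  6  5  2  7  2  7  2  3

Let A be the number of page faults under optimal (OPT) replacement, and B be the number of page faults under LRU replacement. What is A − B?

-1

Under OPT: F F F . . . . F F F . . . . . F → 7 faults.
Under LRU: F F F . . . . F F F . F . . . F → 8 faults.
A − B = 7 − 8 = -1.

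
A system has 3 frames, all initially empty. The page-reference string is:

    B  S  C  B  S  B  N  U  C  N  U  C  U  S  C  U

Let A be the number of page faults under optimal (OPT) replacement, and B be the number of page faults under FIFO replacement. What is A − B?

-1

Under OPT: F F F . . . F F . . . . . F . . → 6 faults.
Under FIFO: F F F . . . F F . . . . . F F . → 7 faults.
A − B = 6 − 7 = -1.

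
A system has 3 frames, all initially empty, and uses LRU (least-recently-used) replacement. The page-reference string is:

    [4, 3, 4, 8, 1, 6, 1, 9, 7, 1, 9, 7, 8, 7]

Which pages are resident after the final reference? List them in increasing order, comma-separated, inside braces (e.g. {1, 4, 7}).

{7, 8, 9}

4 -> fault, frames [4]
3 -> fault, frames [4, 3]
4 -> hit
8 -> fault, frames [3, 4, 8]
1 -> fault, evict 3, frames [4, 8, 1]
6 -> fault, evict 4, frames [8, 1, 6]
1 -> hit
9 -> fault, evict 8, frames [6, 1, 9]
7 -> fault, evict 6, frames [1, 9, 7]
1 -> hit
9 -> hit
7 -> hit
8 -> fault, evict 1, frames [9, 7, 8]
7 -> hit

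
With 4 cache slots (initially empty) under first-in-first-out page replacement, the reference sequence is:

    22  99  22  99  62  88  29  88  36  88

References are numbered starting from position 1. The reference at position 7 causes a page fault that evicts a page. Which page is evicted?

pos 1: 22 -> fault, frames {22}
pos 2: 99 -> fault, frames {22,99}
pos 3: 22 -> hit
pos 4: 99 -> hit
pos 5: 62 -> fault, frames {22,99,62}
pos 6: 88 -> fault, frames {22,99,62,88}
pos 7: 29 -> fault, evict 22, frames {99,62,88,29}
At position 7, page 22 is evicted.

22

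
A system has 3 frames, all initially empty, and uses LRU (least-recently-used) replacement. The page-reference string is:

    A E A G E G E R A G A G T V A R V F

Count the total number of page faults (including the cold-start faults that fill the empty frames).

11

A → miss, frames (A)
E → miss, frames (A E)
A → hit
G → miss, frames (E A G)
E → hit
G → hit
E → hit
R → miss, evict A, frames (G E R)
A → miss, evict G, frames (E R A)
G → miss, evict E, frames (R A G)
A → hit
G → hit
T → miss, evict R, frames (A G T)
V → miss, evict A, frames (G T V)
A → miss, evict G, frames (T V A)
R → miss, evict T, frames (V A R)
V → hit
F → miss, evict A, frames (R V F)
Page faults: 11.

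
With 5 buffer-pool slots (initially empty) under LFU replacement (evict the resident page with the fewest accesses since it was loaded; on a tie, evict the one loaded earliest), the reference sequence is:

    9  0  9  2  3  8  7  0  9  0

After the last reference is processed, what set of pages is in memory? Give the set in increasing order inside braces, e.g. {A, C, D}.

{0, 3, 7, 8, 9}

9: miss, frames {9}
0: miss, frames {9,0}
9: hit
2: miss, frames {9,0,2}
3: miss, frames {9,0,2,3}
8: miss, frames {9,0,2,3,8}
7: miss, evict 0, frames {9,2,3,8,7}
0: miss, evict 2, frames {9,3,8,7,0}
9: hit
0: hit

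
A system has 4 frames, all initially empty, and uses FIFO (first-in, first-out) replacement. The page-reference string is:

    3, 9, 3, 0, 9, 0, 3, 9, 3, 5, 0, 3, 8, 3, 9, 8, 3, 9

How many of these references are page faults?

7

3: miss, frames {3}
9: miss, frames {3,9}
3: hit
0: miss, frames {3,9,0}
9: hit
0: hit
3: hit
9: hit
3: hit
5: miss, frames {3,9,0,5}
0: hit
3: hit
8: miss, evict 3, frames {9,0,5,8}
3: miss, evict 9, frames {0,5,8,3}
9: miss, evict 0, frames {5,8,3,9}
8: hit
3: hit
9: hit
Page faults: 7.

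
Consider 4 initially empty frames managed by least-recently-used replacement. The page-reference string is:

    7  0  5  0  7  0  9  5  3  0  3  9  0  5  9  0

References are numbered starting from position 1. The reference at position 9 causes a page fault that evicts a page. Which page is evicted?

pos 1: 7 → fault, frames {7}
pos 2: 0 → fault, frames {7,0}
pos 3: 5 → fault, frames {7,0,5}
pos 4: 0 → hit
pos 5: 7 → hit
pos 6: 0 → hit
pos 7: 9 → fault, frames {5,7,0,9}
pos 8: 5 → hit
pos 9: 3 → fault, evict 7, frames {0,9,5,3}
At position 9, page 7 is evicted.

7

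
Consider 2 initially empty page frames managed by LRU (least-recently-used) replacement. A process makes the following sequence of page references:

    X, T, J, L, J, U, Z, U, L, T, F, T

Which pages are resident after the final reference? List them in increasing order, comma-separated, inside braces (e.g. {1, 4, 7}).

{F, T}

X: fault, frames {X}
T: fault, frames {X,T}
J: fault, evict X, frames {T,J}
L: fault, evict T, frames {J,L}
J: hit
U: fault, evict L, frames {J,U}
Z: fault, evict J, frames {U,Z}
U: hit
L: fault, evict Z, frames {U,L}
T: fault, evict U, frames {L,T}
F: fault, evict L, frames {T,F}
T: hit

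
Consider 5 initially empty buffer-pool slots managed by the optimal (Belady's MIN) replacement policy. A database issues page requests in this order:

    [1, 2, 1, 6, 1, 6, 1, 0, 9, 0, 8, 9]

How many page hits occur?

6

1: miss, frames (1)
2: miss, frames (1 2)
1: hit
6: miss, frames (1 2 6)
1: hit
6: hit
1: hit
0: miss, frames (1 2 6 0)
9: miss, frames (1 2 6 0 9)
0: hit
8: miss, evict 0, frames (1 2 6 9 8)
9: hit
Hits: 6.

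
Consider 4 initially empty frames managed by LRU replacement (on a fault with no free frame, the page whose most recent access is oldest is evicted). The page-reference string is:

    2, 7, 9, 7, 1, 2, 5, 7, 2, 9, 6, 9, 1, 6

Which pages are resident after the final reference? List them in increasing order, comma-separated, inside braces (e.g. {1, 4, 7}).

2 → fault, frames [2]
7 → fault, frames [2, 7]
9 → fault, frames [2, 7, 9]
7 → hit
1 → fault, frames [2, 9, 7, 1]
2 → hit
5 → fault, evict 9, frames [7, 1, 2, 5]
7 → hit
2 → hit
9 → fault, evict 1, frames [5, 7, 2, 9]
6 → fault, evict 5, frames [7, 2, 9, 6]
9 → hit
1 → fault, evict 7, frames [2, 6, 9, 1]
6 → hit

{1, 2, 6, 9}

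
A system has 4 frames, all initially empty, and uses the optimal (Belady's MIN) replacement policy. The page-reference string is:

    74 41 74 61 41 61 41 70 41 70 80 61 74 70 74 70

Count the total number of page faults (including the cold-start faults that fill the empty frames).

5

74 → fault, frames (74)
41 → fault, frames (74 41)
74 → hit
61 → fault, frames (74 41 61)
41 → hit
61 → hit
41 → hit
70 → fault, frames (74 41 61 70)
41 → hit
70 → hit
80 → fault, evict 41, frames (74 61 70 80)
61 → hit
74 → hit
70 → hit
74 → hit
70 → hit
Page faults: 5.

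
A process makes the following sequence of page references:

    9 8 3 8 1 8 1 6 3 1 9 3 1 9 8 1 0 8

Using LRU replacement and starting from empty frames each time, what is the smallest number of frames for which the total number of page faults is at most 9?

f=1: 18 faults
f=2: 15 faults
f=3: 9 faults
f=4: 8 faults
f=5: 6 faults
f=6: 6 faults
Smallest f with faults ≤ 9 is 3.

3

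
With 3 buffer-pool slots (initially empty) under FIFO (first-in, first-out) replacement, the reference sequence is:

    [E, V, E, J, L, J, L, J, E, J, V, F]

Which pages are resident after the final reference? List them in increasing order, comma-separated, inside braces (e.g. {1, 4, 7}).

E: miss, frames [E]
V: miss, frames [E, V]
E: hit
J: miss, frames [E, V, J]
L: miss, evict E, frames [V, J, L]
J: hit
L: hit
J: hit
E: miss, evict V, frames [J, L, E]
J: hit
V: miss, evict J, frames [L, E, V]
F: miss, evict L, frames [E, V, F]

{E, F, V}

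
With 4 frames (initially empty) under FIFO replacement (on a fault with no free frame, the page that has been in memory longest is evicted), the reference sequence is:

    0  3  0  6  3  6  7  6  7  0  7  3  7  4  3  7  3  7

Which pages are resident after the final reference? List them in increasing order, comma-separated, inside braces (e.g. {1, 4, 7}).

0 -> miss, frames [0]
3 -> miss, frames [0, 3]
0 -> hit
6 -> miss, frames [0, 3, 6]
3 -> hit
6 -> hit
7 -> miss, frames [0, 3, 6, 7]
6 -> hit
7 -> hit
0 -> hit
7 -> hit
3 -> hit
7 -> hit
4 -> miss, evict 0, frames [3, 6, 7, 4]
3 -> hit
7 -> hit
3 -> hit
7 -> hit

{3, 4, 6, 7}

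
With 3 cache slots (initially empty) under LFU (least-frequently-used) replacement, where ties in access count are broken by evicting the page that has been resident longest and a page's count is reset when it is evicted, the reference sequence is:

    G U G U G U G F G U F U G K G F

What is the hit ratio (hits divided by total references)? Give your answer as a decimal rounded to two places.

0.69

G → miss, frames [G]
U → miss, frames [G, U]
G → hit
U → hit
G → hit
U → hit
G → hit
F → miss, frames [G, U, F]
G → hit
U → hit
F → hit
U → hit
G → hit
K → miss, evict F, frames [G, U, K]
G → hit
F → miss, evict K, frames [G, U, F]
Hits: 11 of 16 references → 11/16 = 0.6875.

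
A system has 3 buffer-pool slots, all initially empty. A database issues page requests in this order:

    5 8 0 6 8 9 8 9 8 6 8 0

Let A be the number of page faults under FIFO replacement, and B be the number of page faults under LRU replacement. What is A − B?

Under FIFO: F F F F . F F . . . . F → 7 faults.
Under LRU: F F F F . F . . . . . F → 6 faults.
A − B = 7 − 6 = 1.

1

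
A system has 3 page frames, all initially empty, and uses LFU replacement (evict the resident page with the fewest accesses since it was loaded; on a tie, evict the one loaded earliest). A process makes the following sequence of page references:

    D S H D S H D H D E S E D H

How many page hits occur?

8

D → miss, frames {D}
S → miss, frames {D,S}
H → miss, frames {D,S,H}
D → hit
S → hit
H → hit
D → hit
H → hit
D → hit
E → miss, evict S, frames {D,H,E}
S → miss, evict E, frames {D,H,S}
E → miss, evict S, frames {D,H,E}
D → hit
H → hit
Hits: 8.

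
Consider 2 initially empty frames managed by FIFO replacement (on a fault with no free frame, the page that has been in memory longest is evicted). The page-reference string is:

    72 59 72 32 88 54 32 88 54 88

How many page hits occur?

2

72 -> miss, frames {72}
59 -> miss, frames {72,59}
72 -> hit
32 -> miss, evict 72, frames {59,32}
88 -> miss, evict 59, frames {32,88}
54 -> miss, evict 32, frames {88,54}
32 -> miss, evict 88, frames {54,32}
88 -> miss, evict 54, frames {32,88}
54 -> miss, evict 32, frames {88,54}
88 -> hit
Hits: 2.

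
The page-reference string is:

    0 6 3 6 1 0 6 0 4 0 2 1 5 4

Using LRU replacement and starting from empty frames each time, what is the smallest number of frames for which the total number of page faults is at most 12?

2

f=1: 14 faults
f=2: 11 faults
f=3: 10 faults
f=4: 9 faults
f=5: 7 faults
f=6: 7 faults
f=7: 7 faults
Smallest f with faults ≤ 12 is 2.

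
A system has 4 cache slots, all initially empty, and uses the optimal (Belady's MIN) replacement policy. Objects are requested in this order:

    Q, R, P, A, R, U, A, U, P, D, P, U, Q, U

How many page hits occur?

Q -> miss, frames (Q)
R -> miss, frames (Q R)
P -> miss, frames (Q R P)
A -> miss, frames (Q R P A)
R -> hit
U -> miss, evict R, frames (Q P A U)
A -> hit
U -> hit
P -> hit
D -> miss, evict A, frames (Q P U D)
P -> hit
U -> hit
Q -> hit
U -> hit
Hits: 8.

8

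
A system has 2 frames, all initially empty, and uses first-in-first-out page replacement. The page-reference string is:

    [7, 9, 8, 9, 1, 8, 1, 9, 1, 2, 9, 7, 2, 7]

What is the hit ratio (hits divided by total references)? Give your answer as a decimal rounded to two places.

7: fault, frames (7)
9: fault, frames (7 9)
8: fault, evict 7, frames (9 8)
9: hit
1: fault, evict 9, frames (8 1)
8: hit
1: hit
9: fault, evict 8, frames (1 9)
1: hit
2: fault, evict 1, frames (9 2)
9: hit
7: fault, evict 9, frames (2 7)
2: hit
7: hit
Hits: 7 of 14 references → 7/14 = 0.5000.

0.50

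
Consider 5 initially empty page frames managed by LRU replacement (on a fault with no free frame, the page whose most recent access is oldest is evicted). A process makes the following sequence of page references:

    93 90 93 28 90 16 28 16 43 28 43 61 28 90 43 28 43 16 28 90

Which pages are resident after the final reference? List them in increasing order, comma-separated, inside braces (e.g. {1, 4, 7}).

{16, 28, 43, 61, 90}

93: fault, frames [93]
90: fault, frames [93, 90]
93: hit
28: fault, frames [90, 93, 28]
90: hit
16: fault, frames [93, 28, 90, 16]
28: hit
16: hit
43: fault, frames [93, 90, 28, 16, 43]
28: hit
43: hit
61: fault, evict 93, frames [90, 16, 28, 43, 61]
28: hit
90: hit
43: hit
28: hit
43: hit
16: hit
28: hit
90: hit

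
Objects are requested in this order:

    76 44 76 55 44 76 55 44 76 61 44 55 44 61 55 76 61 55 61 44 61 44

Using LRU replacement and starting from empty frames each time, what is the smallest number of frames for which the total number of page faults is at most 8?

3

f=1: 22 faults
f=2: 17 faults
f=3: 7 faults
f=4: 4 faults
Smallest f with faults ≤ 8 is 3.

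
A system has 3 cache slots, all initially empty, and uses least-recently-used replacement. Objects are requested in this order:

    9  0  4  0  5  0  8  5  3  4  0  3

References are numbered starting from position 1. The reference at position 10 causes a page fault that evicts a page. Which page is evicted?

8

pos 1: 9 → fault, frames (9)
pos 2: 0 → fault, frames (9 0)
pos 3: 4 → fault, frames (9 0 4)
pos 4: 0 → hit
pos 5: 5 → fault, evict 9, frames (4 0 5)
pos 6: 0 → hit
pos 7: 8 → fault, evict 4, frames (5 0 8)
pos 8: 5 → hit
pos 9: 3 → fault, evict 0, frames (8 5 3)
pos 10: 4 → fault, evict 8, frames (5 3 4)
At position 10, page 8 is evicted.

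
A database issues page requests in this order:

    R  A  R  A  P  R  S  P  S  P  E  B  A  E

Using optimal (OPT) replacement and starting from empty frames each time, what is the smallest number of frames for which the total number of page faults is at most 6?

f=1: 14 faults
f=2: 7 faults
f=3: 6 faults
f=4: 6 faults
f=5: 6 faults
f=6: 6 faults
Smallest f with faults ≤ 6 is 3.

3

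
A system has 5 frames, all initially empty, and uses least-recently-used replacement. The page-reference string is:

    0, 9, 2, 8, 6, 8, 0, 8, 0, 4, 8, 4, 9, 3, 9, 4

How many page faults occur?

8

0 -> miss, frames (0)
9 -> miss, frames (0 9)
2 -> miss, frames (0 9 2)
8 -> miss, frames (0 9 2 8)
6 -> miss, frames (0 9 2 8 6)
8 -> hit
0 -> hit
8 -> hit
0 -> hit
4 -> miss, evict 9, frames (2 6 8 0 4)
8 -> hit
4 -> hit
9 -> miss, evict 2, frames (6 0 8 4 9)
3 -> miss, evict 6, frames (0 8 4 9 3)
9 -> hit
4 -> hit
Page faults: 8.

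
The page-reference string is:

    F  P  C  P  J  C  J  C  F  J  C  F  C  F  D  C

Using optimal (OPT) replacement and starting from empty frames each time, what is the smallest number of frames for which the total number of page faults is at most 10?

f=1: 16 faults
f=2: 7 faults
f=3: 5 faults
f=4: 5 faults
f=5: 5 faults
Smallest f with faults ≤ 10 is 2.

2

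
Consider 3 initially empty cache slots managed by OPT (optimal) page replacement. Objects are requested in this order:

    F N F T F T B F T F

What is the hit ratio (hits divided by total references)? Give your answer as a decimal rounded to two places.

0.60

F -> miss, frames [F]
N -> miss, frames [F, N]
F -> hit
T -> miss, frames [F, N, T]
F -> hit
T -> hit
B -> miss, evict N, frames [F, T, B]
F -> hit
T -> hit
F -> hit
Hits: 6 of 10 references → 6/10 = 0.6000.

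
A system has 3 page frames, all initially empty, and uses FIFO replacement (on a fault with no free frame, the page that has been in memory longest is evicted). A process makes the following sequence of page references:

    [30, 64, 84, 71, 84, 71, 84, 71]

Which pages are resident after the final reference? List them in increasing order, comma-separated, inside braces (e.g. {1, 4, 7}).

30 → fault, frames [30]
64 → fault, frames [30, 64]
84 → fault, frames [30, 64, 84]
71 → fault, evict 30, frames [64, 84, 71]
84 → hit
71 → hit
84 → hit
71 → hit

{64, 71, 84}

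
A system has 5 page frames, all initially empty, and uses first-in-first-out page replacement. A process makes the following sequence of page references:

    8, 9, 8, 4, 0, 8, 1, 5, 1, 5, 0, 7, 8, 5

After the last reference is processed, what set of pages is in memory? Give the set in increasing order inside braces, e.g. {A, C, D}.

8: fault, frames (8)
9: fault, frames (8 9)
8: hit
4: fault, frames (8 9 4)
0: fault, frames (8 9 4 0)
8: hit
1: fault, frames (8 9 4 0 1)
5: fault, evict 8, frames (9 4 0 1 5)
1: hit
5: hit
0: hit
7: fault, evict 9, frames (4 0 1 5 7)
8: fault, evict 4, frames (0 1 5 7 8)
5: hit

{0, 1, 5, 7, 8}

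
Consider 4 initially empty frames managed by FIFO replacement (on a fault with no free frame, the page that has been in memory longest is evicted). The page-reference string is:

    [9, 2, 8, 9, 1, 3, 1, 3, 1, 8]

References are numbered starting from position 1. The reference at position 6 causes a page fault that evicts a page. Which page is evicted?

pos 1: 9: miss, frames {9}
pos 2: 2: miss, frames {9,2}
pos 3: 8: miss, frames {9,2,8}
pos 4: 9: hit
pos 5: 1: miss, frames {9,2,8,1}
pos 6: 3: miss, evict 9, frames {2,8,1,3}
At position 6, page 9 is evicted.

9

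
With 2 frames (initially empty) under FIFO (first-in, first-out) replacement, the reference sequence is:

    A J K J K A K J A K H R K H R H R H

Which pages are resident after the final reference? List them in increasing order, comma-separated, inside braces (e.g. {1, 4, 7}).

A -> miss, frames [A]
J -> miss, frames [A, J]
K -> miss, evict A, frames [J, K]
J -> hit
K -> hit
A -> miss, evict J, frames [K, A]
K -> hit
J -> miss, evict K, frames [A, J]
A -> hit
K -> miss, evict A, frames [J, K]
H -> miss, evict J, frames [K, H]
R -> miss, evict K, frames [H, R]
K -> miss, evict H, frames [R, K]
H -> miss, evict R, frames [K, H]
R -> miss, evict K, frames [H, R]
H -> hit
R -> hit
H -> hit

{H, R}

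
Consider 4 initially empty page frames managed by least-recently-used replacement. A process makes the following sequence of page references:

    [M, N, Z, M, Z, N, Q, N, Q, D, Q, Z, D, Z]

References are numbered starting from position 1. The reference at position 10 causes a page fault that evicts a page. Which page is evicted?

M

pos 1: M: miss, frames [M]
pos 2: N: miss, frames [M, N]
pos 3: Z: miss, frames [M, N, Z]
pos 4: M: hit
pos 5: Z: hit
pos 6: N: hit
pos 7: Q: miss, frames [M, Z, N, Q]
pos 8: N: hit
pos 9: Q: hit
pos 10: D: miss, evict M, frames [Z, N, Q, D]
At position 10, page M is evicted.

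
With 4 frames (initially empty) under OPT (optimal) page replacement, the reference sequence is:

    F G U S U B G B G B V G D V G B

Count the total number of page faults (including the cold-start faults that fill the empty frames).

7

F → miss, frames [F]
G → miss, frames [F, G]
U → miss, frames [F, G, U]
S → miss, frames [F, G, U, S]
U → hit
B → miss, evict S, frames [F, G, U, B]
G → hit
B → hit
G → hit
B → hit
V → miss, evict U, frames [F, G, B, V]
G → hit
D → miss, evict F, frames [G, B, V, D]
V → hit
G → hit
B → hit
Page faults: 7.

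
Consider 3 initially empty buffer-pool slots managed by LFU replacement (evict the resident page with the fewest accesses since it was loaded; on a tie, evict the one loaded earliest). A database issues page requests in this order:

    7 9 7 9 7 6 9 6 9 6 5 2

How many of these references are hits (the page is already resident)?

7

7 -> fault, frames (7)
9 -> fault, frames (7 9)
7 -> hit
9 -> hit
7 -> hit
6 -> fault, frames (7 9 6)
9 -> hit
6 -> hit
9 -> hit
6 -> hit
5 -> fault, evict 7, frames (9 6 5)
2 -> fault, evict 5, frames (9 6 2)
Hits: 7.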